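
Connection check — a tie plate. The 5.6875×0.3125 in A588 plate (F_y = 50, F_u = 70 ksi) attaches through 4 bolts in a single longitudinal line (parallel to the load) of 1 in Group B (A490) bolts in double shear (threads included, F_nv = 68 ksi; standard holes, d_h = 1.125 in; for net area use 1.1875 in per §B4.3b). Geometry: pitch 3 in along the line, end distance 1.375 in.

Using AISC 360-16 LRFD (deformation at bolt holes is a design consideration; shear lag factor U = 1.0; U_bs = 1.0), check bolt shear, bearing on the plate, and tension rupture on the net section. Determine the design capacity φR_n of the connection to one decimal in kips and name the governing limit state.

73.8 kips (net-section rupture governs)

Bolt shear: A_b = π(1)²/4 = 0.7854 in². φR_n = 0.75 × 68 × 0.7854 × 4 × 2 = 320.4 kips.
Bearing (0.3125 in plate, F_u = 70 ksi): end bolts L_c = 1.375 − 1.125/2 = 0.8125, R_n = min(1.2×0.8125×0.3125×70, 2.4×1×0.3125×70) = 21.328 kips/bolt; interior L_c = 3 − 1.125 = 1.875, R_n = 49.219 kips/bolt. φR_n = 0.75 × (1×21.328 + 3×49.219) = 126.7 kips.
Tension rupture (net): A_n = (5.6875 − 1×1.1875)×0.3125 = 1.4063 in² (U = 1.0, A_e = A_n). φR_n = 0.75 × 70 × 1.4063 = 73.8 kips.
Governing: min(320.4, 126.7, 73.8) = 73.8 kips → net-section rupture.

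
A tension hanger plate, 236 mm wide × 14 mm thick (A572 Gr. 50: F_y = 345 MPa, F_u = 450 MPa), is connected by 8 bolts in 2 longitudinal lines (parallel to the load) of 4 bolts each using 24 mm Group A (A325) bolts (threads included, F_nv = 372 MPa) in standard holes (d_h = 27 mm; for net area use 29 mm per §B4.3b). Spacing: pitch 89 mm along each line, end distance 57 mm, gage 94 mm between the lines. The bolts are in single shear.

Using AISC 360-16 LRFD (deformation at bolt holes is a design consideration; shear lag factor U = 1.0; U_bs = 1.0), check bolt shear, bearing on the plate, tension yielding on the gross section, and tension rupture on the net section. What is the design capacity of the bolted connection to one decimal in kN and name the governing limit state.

Bolt shear: A_b = π(24)²/4 = 452.39 mm². φR_n = 0.75 × 372 × 452.39 × 8 × 1 = 1009.7 kN.
Bearing (14 mm plate, F_u = 450 MPa): end bolts L_c = 57 − 27/2 = 43.5, R_n = min(1.2×43.5×14×450, 2.4×24×14×450) = 328.86 kN/bolt; interior L_c = 89 − 27 = 62, R_n = 362.88 kN/bolt. φR_n = 0.75 × (2×328.86 + 6×362.88) = 2126.3 kN.
Tension yield (gross): A_g = 236×14 = 3304 mm². φR_n = 0.90 × 345 × 3304 = 1025.9 kN.
Tension rupture (net): A_n = (236 − 2×29)×14 = 2492 mm² (U = 1.0, A_e = A_n). φR_n = 0.75 × 450 × 2492 = 841.1 kN.
Governing: min(1009.7, 2126.3, 1025.9, 841.1) = 841.1 kN → net-section rupture.

841.1 kN (net-section rupture governs)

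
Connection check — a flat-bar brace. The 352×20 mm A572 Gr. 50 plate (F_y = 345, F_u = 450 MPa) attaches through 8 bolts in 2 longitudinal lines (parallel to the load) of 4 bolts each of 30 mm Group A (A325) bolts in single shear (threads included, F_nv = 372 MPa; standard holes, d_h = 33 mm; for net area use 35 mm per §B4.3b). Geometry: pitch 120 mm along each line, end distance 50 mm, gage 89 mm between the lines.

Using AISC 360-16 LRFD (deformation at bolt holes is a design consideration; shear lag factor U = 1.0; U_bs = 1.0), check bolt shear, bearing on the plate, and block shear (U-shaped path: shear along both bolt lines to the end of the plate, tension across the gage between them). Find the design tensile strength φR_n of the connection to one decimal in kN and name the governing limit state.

Bolt shear: A_b = π(30)²/4 = 706.86 mm². φR_n = 0.75 × 372 × 706.86 × 8 × 1 = 1577.7 kN.
Bearing (20 mm plate, F_u = 450 MPa): end bolts L_c = 50 − 33/2 = 33.5, R_n = min(1.2×33.5×20×450, 2.4×30×20×450) = 361.8 kN/bolt; interior L_c = 120 − 33 = 87, R_n = 648 kN/bolt. φR_n = 0.75 × (2×361.8 + 6×648) = 3458.7 kN.
Block shear: shear path 2×[50+3×120] = 2×410 mm, A_gv = 16400, A_nv = 2×(410 − 3.5×35)×20 = 11500 mm²; tension across gage: (89 − 1×35)×20 = 1080 mm². R_n = min(0.6×450×11500, 0.6×345×16400) + 1.0×450×1080 = min(3105, 3394.8) + 486 = 3591 kN. φR_n = 0.75 × 3591 = 2693.3 kN.
Governing: min(1577.7, 3458.7, 2693.3) = 1577.7 kN → bolt shear.

1577.7 kN (bolt shear governs)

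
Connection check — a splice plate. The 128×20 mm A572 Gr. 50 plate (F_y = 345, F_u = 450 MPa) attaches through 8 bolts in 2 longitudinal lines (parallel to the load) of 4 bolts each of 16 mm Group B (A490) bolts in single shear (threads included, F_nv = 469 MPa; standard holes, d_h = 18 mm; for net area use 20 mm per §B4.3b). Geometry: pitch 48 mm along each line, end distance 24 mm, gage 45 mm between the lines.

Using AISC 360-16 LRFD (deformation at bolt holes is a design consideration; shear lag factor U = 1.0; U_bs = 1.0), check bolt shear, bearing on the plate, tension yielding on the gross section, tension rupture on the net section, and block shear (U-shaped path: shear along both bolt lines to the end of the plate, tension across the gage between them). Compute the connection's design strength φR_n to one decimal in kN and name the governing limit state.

Bolt shear: A_b = π(16)²/4 = 201.06 mm². φR_n = 0.75 × 469 × 201.06 × 8 × 1 = 565.8 kN.
Bearing (20 mm plate, F_u = 450 MPa): end bolts L_c = 24 − 18/2 = 15, R_n = min(1.2×15×20×450, 2.4×16×20×450) = 162 kN/bolt; interior L_c = 48 − 18 = 30, R_n = 324 kN/bolt. φR_n = 0.75 × (2×162 + 6×324) = 1701.0 kN.
Tension yield (gross): A_g = 128×20 = 2560 mm². φR_n = 0.90 × 345 × 2560 = 794.9 kN.
Tension rupture (net): A_n = (128 − 2×20)×20 = 1760 mm² (U = 1.0, A_e = A_n). φR_n = 0.75 × 450 × 1760 = 594.0 kN.
Block shear: shear path 2×[24+3×48] = 2×168 mm, A_gv = 6720, A_nv = 2×(168 − 3.5×20)×20 = 3920 mm²; tension across gage: (45 − 1×20)×20 = 500 mm². R_n = min(0.6×450×3920, 0.6×345×6720) + 1.0×450×500 = min(1058.4, 1391) + 225 = 1283.4 kN. φR_n = 0.75 × 1283.4 = 962.6 kN.
Governing: min(565.8, 1701.0, 794.9, 594.0, 962.6) = 565.8 kN → bolt shear.

565.8 kN (bolt shear governs)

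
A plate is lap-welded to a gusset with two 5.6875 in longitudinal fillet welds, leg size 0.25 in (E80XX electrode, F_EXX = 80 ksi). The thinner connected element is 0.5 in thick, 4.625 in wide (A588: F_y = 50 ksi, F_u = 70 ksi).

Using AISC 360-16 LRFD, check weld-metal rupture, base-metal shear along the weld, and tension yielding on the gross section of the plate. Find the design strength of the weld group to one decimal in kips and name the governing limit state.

Weld metal: throat = 0.707×0.25 = 0.17675 in, L = 2×5.6875 = 11.375 in. φR_n = 0.75 × 0.6 × 80 × 0.17675 × 11.375 = 72.4 kips.
Base metal shear (0.5 in plate): yield φR_n = 1.0×0.6×50×0.5×11.375 = 170.6 kips; rupture φR_n = 0.75×0.6×70×0.5×11.375 = 179.2 kips; take 170.6 kips (yield).
Tension yield (gross): A_g = 4.625×0.5 = 2.3125 in². φR_n = 0.90 × 50 × 2.3125 = 104.1 kips.
Governing: min(72.4, 170.6, 104.1) = 72.4 kips → weld metal.

72.4 kips (weld metal governs)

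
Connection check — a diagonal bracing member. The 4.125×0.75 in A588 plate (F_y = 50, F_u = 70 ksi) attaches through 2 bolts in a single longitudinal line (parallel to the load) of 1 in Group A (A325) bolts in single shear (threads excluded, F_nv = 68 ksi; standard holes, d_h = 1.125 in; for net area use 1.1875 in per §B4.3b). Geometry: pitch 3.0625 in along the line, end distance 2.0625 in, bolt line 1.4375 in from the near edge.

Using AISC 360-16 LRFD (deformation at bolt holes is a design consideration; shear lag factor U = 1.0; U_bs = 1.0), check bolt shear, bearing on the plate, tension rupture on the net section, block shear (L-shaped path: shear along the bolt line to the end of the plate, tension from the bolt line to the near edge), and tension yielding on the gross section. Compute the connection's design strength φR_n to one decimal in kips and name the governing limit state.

80.1 kips (bolt shear governs)

Bolt shear: A_b = π(1)²/4 = 0.7854 in². φR_n = 0.75 × 68 × 0.7854 × 2 × 1 = 80.1 kips.
Bearing (0.75 in plate, F_u = 70 ksi): end bolts L_c = 2.0625 − 1.125/2 = 1.5, R_n = min(1.2×1.5×0.75×70, 2.4×1×0.75×70) = 94.5 kips/bolt; interior L_c = 3.0625 − 1.125 = 1.9375, R_n = 122.06 kips/bolt. φR_n = 0.75 × (1×94.5 + 1×122.06) = 162.4 kips.
Tension rupture (net): A_n = (4.125 − 1×1.1875)×0.75 = 2.2031 in² (U = 1.0, A_e = A_n). φR_n = 0.75 × 70 × 2.2031 = 115.7 kips.
Block shear: shear path 1×[2.0625+1×3.0625] = 1×5.125 in, A_gv = 3.8438, A_nv = 1×(5.125 − 1.5×1.1875)×0.75 = 2.5078 in²; tension to near edge: (1.4375 − 0.5×1.1875)×0.75 = 0.63281 in². R_n = min(0.6×70×2.5078, 0.6×50×3.8438) + 1.0×70×0.63281 = min(105.33, 115.31) + 44.297 = 149.63 kips. φR_n = 0.75 × 149.63 = 112.2 kips.
Tension yield (gross): A_g = 4.125×0.75 = 3.0938 in². φR_n = 0.90 × 50 × 3.0938 = 139.2 kips.
Governing: min(80.1, 162.4, 115.7, 112.2, 139.2) = 80.1 kips → bolt shear.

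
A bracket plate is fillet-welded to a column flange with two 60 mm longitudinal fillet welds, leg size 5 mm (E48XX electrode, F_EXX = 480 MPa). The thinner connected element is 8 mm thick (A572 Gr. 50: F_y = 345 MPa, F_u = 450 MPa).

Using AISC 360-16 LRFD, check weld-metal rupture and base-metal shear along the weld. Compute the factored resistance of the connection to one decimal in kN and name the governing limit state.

91.6 kN (weld metal governs)

Weld metal: throat = 0.707×5 = 3.535 mm, L = 2×60 = 120 mm. φR_n = 0.75 × 0.6 × 480 × 3.535 × 120 = 91.6 kN.
Base metal shear (8 mm plate): yield φR_n = 1.0×0.6×345×8×120 = 198.7 kN; rupture φR_n = 0.75×0.6×450×8×120 = 194.4 kN; take 194.4 kN (rupture).
Governing: min(91.6, 194.4) = 91.6 kN → weld metal.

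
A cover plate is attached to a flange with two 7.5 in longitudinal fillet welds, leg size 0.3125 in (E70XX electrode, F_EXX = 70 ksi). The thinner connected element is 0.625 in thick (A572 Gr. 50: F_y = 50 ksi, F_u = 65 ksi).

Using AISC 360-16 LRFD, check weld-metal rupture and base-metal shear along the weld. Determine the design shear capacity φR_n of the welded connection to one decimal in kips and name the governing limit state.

104.4 kips (weld metal governs)

Weld metal: throat = 0.707×0.3125 = 0.22094 in, L = 2×7.5 = 15 in. φR_n = 0.75 × 0.6 × 70 × 0.22094 × 15 = 104.4 kips.
Base metal shear (0.625 in plate): yield φR_n = 1.0×0.6×50×0.625×15 = 281.3 kips; rupture φR_n = 0.75×0.6×65×0.625×15 = 274.2 kips; take 274.2 kips (rupture).
Governing: min(104.4, 274.2) = 104.4 kips → weld metal.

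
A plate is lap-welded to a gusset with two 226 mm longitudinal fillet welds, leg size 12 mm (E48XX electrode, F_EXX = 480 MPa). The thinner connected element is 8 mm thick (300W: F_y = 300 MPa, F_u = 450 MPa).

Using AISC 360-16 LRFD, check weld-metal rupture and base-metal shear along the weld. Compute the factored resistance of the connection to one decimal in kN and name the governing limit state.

650.9 kN (base-metal shear governs)

Weld metal: throat = 0.707×12 = 8.484 mm, L = 2×226 = 452 mm. φR_n = 0.75 × 0.6 × 480 × 8.484 × 452 = 828.3 kN.
Base metal shear (8 mm plate): yield φR_n = 1.0×0.6×300×8×452 = 650.9 kN; rupture φR_n = 0.75×0.6×450×8×452 = 732.2 kN; take 650.9 kN (yield).
Governing: min(828.3, 650.9) = 650.9 kN → base-metal shear.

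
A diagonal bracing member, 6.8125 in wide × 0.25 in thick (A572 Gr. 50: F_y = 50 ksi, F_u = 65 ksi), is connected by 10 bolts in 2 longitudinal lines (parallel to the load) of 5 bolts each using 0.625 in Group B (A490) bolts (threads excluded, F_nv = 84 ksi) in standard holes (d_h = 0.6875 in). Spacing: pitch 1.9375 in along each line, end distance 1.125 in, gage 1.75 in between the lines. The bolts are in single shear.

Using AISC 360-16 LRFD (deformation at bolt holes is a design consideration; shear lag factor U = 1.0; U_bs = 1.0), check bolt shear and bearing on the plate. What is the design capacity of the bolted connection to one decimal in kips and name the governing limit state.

169.1 kips (bearing governs)

Bolt shear: A_b = π(0.625)²/4 = 0.3068 in². φR_n = 0.75 × 84 × 0.3068 × 10 × 1 = 193.3 kips.
Bearing (0.25 in plate, F_u = 65 ksi): end bolts L_c = 1.125 − 0.6875/2 = 0.78125, R_n = min(1.2×0.78125×0.25×65, 2.4×0.625×0.25×65) = 15.234 kips/bolt; interior L_c = 1.9375 − 0.6875 = 1.25, R_n = 24.375 kips/bolt. φR_n = 0.75 × (2×15.234 + 8×24.375) = 169.1 kips.
Governing: min(193.3, 169.1) = 169.1 kips → bearing.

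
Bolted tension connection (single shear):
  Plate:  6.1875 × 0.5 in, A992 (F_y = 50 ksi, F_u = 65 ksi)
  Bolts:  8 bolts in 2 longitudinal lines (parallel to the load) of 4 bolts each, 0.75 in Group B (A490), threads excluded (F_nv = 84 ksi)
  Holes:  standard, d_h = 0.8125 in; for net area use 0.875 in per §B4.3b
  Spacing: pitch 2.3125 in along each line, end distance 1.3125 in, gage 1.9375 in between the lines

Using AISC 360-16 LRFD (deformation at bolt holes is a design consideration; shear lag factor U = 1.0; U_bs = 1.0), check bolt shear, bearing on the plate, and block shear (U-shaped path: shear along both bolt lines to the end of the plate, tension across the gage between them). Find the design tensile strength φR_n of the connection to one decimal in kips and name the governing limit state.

Bolt shear: A_b = π(0.75)²/4 = 0.44179 in². φR_n = 0.75 × 84 × 0.44179 × 8 × 1 = 222.7 kips.
Bearing (0.5 in plate, F_u = 65 ksi): end bolts L_c = 1.3125 − 0.8125/2 = 0.90625, R_n = min(1.2×0.90625×0.5×65, 2.4×0.75×0.5×65) = 35.344 kips/bolt; interior L_c = 2.3125 − 0.8125 = 1.5, R_n = 58.5 kips/bolt. φR_n = 0.75 × (2×35.344 + 6×58.5) = 316.3 kips.
Block shear: shear path 2×[1.3125+3×2.3125] = 2×8.25 in, A_gv = 8.25, A_nv = 2×(8.25 − 3.5×0.875)×0.5 = 5.1875 in²; tension across gage: (1.9375 − 1×0.875)×0.5 = 0.53125 in². R_n = min(0.6×65×5.1875, 0.6×50×8.25) + 1.0×65×0.53125 = min(202.31, 247.5) + 34.531 = 236.84 kips. φR_n = 0.75 × 236.84 = 177.6 kips.
Governing: min(222.7, 316.3, 177.6) = 177.6 kips → block shear.

177.6 kips (block shear governs)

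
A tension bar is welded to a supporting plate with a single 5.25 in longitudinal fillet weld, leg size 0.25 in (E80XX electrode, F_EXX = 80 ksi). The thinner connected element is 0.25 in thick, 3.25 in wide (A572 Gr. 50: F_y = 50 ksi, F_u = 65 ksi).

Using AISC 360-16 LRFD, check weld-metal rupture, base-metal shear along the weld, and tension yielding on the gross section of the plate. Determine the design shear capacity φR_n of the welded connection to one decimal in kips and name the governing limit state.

Weld metal: throat = 0.707×0.25 = 0.17675 in, L = 5.25 in. φR_n = 0.75 × 0.6 × 80 × 0.17675 × 5.25 = 33.4 kips.
Base metal shear (0.25 in plate): yield φR_n = 1.0×0.6×50×0.25×5.25 = 39.4 kips; rupture φR_n = 0.75×0.6×65×0.25×5.25 = 38.4 kips; take 38.4 kips (rupture).
Tension yield (gross): A_g = 3.25×0.25 = 0.8125 in². φR_n = 0.90 × 50 × 0.8125 = 36.6 kips.
Governing: min(33.4, 38.4, 36.6) = 33.4 kips → weld metal.

33.4 kips (weld metal governs)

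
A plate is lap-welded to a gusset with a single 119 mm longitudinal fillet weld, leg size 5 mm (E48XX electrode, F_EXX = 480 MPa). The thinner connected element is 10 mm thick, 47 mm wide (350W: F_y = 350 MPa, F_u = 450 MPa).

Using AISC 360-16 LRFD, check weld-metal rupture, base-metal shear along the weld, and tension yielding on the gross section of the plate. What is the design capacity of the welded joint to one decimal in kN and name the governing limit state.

Weld metal: throat = 0.707×5 = 3.535 mm, L = 119 mm. φR_n = 0.75 × 0.6 × 480 × 3.535 × 119 = 90.9 kN.
Base metal shear (10 mm plate): yield φR_n = 1.0×0.6×350×10×119 = 249.9 kN; rupture φR_n = 0.75×0.6×450×10×119 = 241.0 kN; take 241.0 kN (rupture).
Tension yield (gross): A_g = 47×10 = 470 mm². φR_n = 0.90 × 350 × 470 = 148.1 kN.
Governing: min(90.9, 241.0, 148.1) = 90.9 kN → weld metal.

90.9 kN (weld metal governs)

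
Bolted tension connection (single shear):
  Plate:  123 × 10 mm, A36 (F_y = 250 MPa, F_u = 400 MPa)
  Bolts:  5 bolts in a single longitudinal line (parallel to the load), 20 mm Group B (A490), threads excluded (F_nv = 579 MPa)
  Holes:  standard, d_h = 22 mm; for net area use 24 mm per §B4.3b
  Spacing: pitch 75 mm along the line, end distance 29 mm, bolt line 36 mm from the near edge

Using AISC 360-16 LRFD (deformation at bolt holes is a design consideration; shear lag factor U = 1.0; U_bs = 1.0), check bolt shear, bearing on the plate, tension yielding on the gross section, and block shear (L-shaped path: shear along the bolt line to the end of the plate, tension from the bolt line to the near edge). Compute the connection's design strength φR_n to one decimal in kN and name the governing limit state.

Bolt shear: A_b = π(20)²/4 = 314.16 mm². φR_n = 0.75 × 579 × 314.16 × 5 × 1 = 682.1 kN.
Bearing (10 mm plate, F_u = 400 MPa): end bolts L_c = 29 − 22/2 = 18, R_n = min(1.2×18×10×400, 2.4×20×10×400) = 86.4 kN/bolt; interior L_c = 75 − 22 = 53, R_n = 192 kN/bolt. φR_n = 0.75 × (1×86.4 + 4×192) = 640.8 kN.
Tension yield (gross): A_g = 123×10 = 1230 mm². φR_n = 0.90 × 250 × 1230 = 276.8 kN.
Block shear: shear path 1×[29+4×75] = 1×329 mm, A_gv = 3290, A_nv = 1×(329 − 4.5×24)×10 = 2210 mm²; tension to near edge: (36 − 0.5×24)×10 = 240 mm². R_n = min(0.6×400×2210, 0.6×250×3290) + 1.0×400×240 = min(530.4, 493.5) + 96 = 589.5 kN. φR_n = 0.75 × 589.5 = 442.1 kN.
Governing: min(682.1, 640.8, 276.8, 442.1) = 276.8 kN → gross-section yield.

276.8 kN (gross-section yield governs)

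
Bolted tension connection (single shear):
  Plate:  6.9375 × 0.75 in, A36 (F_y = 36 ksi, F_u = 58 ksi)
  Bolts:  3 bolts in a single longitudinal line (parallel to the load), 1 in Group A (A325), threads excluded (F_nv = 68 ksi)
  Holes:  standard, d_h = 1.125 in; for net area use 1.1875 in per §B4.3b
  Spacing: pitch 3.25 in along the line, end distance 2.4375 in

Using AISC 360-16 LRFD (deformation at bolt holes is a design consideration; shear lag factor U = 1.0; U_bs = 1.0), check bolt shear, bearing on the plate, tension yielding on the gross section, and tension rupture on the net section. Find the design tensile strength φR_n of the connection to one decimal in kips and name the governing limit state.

120.2 kips (bolt shear governs)

Bolt shear: A_b = π(1)²/4 = 0.7854 in². φR_n = 0.75 × 68 × 0.7854 × 3 × 1 = 120.2 kips.
Bearing (0.75 in plate, F_u = 58 ksi): end bolts L_c = 2.4375 − 1.125/2 = 1.875, R_n = min(1.2×1.875×0.75×58, 2.4×1×0.75×58) = 97.875 kips/bolt; interior L_c = 3.25 − 1.125 = 2.125, R_n = 104.4 kips/bolt. φR_n = 0.75 × (1×97.875 + 2×104.4) = 230.0 kips.
Tension yield (gross): A_g = 6.9375×0.75 = 5.2031 in². φR_n = 0.90 × 36 × 5.2031 = 168.6 kips.
Tension rupture (net): A_n = (6.9375 − 1×1.1875)×0.75 = 4.3125 in² (U = 1.0, A_e = A_n). φR_n = 0.75 × 58 × 4.3125 = 187.6 kips.
Governing: min(120.2, 230.0, 168.6, 187.6) = 120.2 kips → bolt shear.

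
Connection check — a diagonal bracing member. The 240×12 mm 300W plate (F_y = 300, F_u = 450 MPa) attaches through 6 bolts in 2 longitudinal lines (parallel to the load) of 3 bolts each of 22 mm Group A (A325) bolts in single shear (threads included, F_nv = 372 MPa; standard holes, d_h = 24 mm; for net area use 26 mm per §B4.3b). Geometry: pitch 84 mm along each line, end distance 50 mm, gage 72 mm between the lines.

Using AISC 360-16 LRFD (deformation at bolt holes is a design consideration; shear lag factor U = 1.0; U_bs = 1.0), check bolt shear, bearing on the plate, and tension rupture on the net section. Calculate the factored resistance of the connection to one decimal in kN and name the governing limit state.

636.3 kN (bolt shear governs)

Bolt shear: A_b = π(22)²/4 = 380.13 mm². φR_n = 0.75 × 372 × 380.13 × 6 × 1 = 636.3 kN.
Bearing (12 mm plate, F_u = 450 MPa): end bolts L_c = 50 − 24/2 = 38, R_n = min(1.2×38×12×450, 2.4×22×12×450) = 246.24 kN/bolt; interior L_c = 84 − 24 = 60, R_n = 285.12 kN/bolt. φR_n = 0.75 × (2×246.24 + 4×285.12) = 1224.7 kN.
Tension rupture (net): A_n = (240 − 2×26)×12 = 2256 mm² (U = 1.0, A_e = A_n). φR_n = 0.75 × 450 × 2256 = 761.4 kN.
Governing: min(636.3, 1224.7, 761.4) = 636.3 kN → bolt shear.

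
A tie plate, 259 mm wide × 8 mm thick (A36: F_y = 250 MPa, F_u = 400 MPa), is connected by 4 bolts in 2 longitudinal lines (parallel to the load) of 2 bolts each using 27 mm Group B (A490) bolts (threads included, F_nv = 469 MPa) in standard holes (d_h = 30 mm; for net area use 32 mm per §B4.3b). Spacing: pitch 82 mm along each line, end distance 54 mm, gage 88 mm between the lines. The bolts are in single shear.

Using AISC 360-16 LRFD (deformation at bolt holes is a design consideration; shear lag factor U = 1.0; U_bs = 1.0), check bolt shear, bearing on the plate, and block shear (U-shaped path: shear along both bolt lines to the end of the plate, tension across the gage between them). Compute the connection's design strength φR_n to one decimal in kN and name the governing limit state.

Bolt shear: A_b = π(27)²/4 = 572.56 mm². φR_n = 0.75 × 469 × 572.56 × 4 × 1 = 805.6 kN.
Bearing (8 mm plate, F_u = 400 MPa): end bolts L_c = 54 − 30/2 = 39, R_n = min(1.2×39×8×400, 2.4×27×8×400) = 149.76 kN/bolt; interior L_c = 82 − 30 = 52, R_n = 199.68 kN/bolt. φR_n = 0.75 × (2×149.76 + 2×199.68) = 524.2 kN.
Block shear: shear path 2×[54+1×82] = 2×136 mm, A_gv = 2176, A_nv = 2×(136 − 1.5×32)×8 = 1408 mm²; tension across gage: (88 − 1×32)×8 = 448 mm². R_n = min(0.6×400×1408, 0.6×250×2176) + 1.0×400×448 = min(337.92, 326.4) + 179.2 = 505.6 kN. φR_n = 0.75 × 505.6 = 379.2 kN.
Governing: min(805.6, 524.2, 379.2) = 379.2 kN → block shear.

379.2 kN (block shear governs)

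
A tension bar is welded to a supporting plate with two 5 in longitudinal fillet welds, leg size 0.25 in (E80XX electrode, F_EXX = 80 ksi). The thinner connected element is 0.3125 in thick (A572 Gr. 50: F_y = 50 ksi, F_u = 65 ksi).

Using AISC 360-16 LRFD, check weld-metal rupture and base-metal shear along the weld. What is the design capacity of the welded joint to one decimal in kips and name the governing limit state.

Weld metal: throat = 0.707×0.25 = 0.17675 in, L = 2×5 = 10 in. φR_n = 0.75 × 0.6 × 80 × 0.17675 × 10 = 63.6 kips.
Base metal shear (0.3125 in plate): yield φR_n = 1.0×0.6×50×0.3125×10 = 93.8 kips; rupture φR_n = 0.75×0.6×65×0.3125×10 = 91.4 kips; take 91.4 kips (rupture).
Governing: min(63.6, 91.4) = 63.6 kips → weld metal.

63.6 kips (weld metal governs)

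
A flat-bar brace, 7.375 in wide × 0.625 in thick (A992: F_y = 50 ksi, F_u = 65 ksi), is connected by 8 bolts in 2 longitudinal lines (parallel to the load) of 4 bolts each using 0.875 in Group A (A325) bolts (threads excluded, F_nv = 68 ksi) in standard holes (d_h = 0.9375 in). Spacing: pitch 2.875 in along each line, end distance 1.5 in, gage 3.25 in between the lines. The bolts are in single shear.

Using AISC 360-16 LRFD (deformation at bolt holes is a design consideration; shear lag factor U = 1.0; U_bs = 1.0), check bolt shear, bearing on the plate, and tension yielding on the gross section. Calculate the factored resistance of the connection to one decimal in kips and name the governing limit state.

207.4 kips (gross-section yield governs)

Bolt shear: A_b = π(0.875)²/4 = 0.60132 in². φR_n = 0.75 × 68 × 0.60132 × 8 × 1 = 245.3 kips.
Bearing (0.625 in plate, F_u = 65 ksi): end bolts L_c = 1.5 − 0.9375/2 = 1.03125, R_n = min(1.2×1.03125×0.625×65, 2.4×0.875×0.625×65) = 50.273 kips/bolt; interior L_c = 2.875 − 0.9375 = 1.9375, R_n = 85.313 kips/bolt. φR_n = 0.75 × (2×50.273 + 6×85.313) = 459.3 kips.
Tension yield (gross): A_g = 7.375×0.625 = 4.6094 in². φR_n = 0.90 × 50 × 4.6094 = 207.4 kips.
Governing: min(245.3, 459.3, 207.4) = 207.4 kips → gross-section yield.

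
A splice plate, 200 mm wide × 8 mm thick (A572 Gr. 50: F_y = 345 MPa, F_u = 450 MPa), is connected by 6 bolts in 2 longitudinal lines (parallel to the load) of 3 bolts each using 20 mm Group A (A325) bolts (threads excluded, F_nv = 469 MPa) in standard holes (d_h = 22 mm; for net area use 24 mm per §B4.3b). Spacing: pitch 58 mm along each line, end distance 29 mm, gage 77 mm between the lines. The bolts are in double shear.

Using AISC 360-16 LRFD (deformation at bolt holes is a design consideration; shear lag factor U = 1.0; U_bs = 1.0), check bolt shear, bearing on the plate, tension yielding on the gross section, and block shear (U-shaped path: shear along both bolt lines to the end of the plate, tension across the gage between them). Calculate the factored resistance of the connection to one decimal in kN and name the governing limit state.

418.5 kN (block shear governs)

Bolt shear: A_b = π(20)²/4 = 314.16 mm². φR_n = 0.75 × 469 × 314.16 × 6 × 2 = 1326.1 kN.
Bearing (8 mm plate, F_u = 450 MPa): end bolts L_c = 29 − 22/2 = 18, R_n = min(1.2×18×8×450, 2.4×20×8×450) = 77.76 kN/bolt; interior L_c = 58 − 22 = 36, R_n = 155.52 kN/bolt. φR_n = 0.75 × (2×77.76 + 4×155.52) = 583.2 kN.
Tension yield (gross): A_g = 200×8 = 1600 mm². φR_n = 0.90 × 345 × 1600 = 496.8 kN.
Block shear: shear path 2×[29+2×58] = 2×145 mm, A_gv = 2320, A_nv = 2×(145 − 2.5×24)×8 = 1360 mm²; tension across gage: (77 − 1×24)×8 = 424 mm². R_n = min(0.6×450×1360, 0.6×345×2320) + 1.0×450×424 = min(367.2, 480.24) + 190.8 = 558 kN. φR_n = 0.75 × 558 = 418.5 kN.
Governing: min(1326.1, 583.2, 496.8, 418.5) = 418.5 kN → block shear.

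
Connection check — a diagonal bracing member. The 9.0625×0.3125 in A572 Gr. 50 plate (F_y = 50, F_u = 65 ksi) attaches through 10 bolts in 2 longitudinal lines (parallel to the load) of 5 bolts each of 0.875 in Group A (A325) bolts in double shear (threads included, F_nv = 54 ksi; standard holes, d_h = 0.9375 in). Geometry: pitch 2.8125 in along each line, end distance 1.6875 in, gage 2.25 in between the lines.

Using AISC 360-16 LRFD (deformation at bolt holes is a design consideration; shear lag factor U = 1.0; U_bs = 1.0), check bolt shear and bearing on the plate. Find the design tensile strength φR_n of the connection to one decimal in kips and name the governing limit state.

300.5 kips (bearing governs)

Bolt shear: A_b = π(0.875)²/4 = 0.60132 in². φR_n = 0.75 × 54 × 0.60132 × 10 × 2 = 487.1 kips.
Bearing (0.3125 in plate, F_u = 65 ksi): end bolts L_c = 1.6875 − 0.9375/2 = 1.21875, R_n = min(1.2×1.21875×0.3125×65, 2.4×0.875×0.3125×65) = 29.707 kips/bolt; interior L_c = 2.8125 − 0.9375 = 1.875, R_n = 42.656 kips/bolt. φR_n = 0.75 × (2×29.707 + 8×42.656) = 300.5 kips.
Governing: min(487.1, 300.5) = 300.5 kips → bearing.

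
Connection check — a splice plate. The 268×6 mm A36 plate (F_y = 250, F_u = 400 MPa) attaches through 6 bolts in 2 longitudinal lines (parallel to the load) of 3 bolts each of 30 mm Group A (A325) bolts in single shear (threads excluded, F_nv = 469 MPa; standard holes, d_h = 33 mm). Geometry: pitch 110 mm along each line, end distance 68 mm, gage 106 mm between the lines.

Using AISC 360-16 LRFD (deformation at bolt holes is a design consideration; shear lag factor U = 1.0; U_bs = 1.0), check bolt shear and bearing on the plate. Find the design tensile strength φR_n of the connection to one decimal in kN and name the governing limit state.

740.9 kN (bearing governs)

Bolt shear: A_b = π(30)²/4 = 706.86 mm². φR_n = 0.75 × 469 × 706.86 × 6 × 1 = 1491.8 kN.
Bearing (6 mm plate, F_u = 400 MPa): end bolts L_c = 68 − 33/2 = 51.5, R_n = min(1.2×51.5×6×400, 2.4×30×6×400) = 148.32 kN/bolt; interior L_c = 110 − 33 = 77, R_n = 172.8 kN/bolt. φR_n = 0.75 × (2×148.32 + 4×172.8) = 740.9 kN.
Governing: min(1491.8, 740.9) = 740.9 kN → bearing.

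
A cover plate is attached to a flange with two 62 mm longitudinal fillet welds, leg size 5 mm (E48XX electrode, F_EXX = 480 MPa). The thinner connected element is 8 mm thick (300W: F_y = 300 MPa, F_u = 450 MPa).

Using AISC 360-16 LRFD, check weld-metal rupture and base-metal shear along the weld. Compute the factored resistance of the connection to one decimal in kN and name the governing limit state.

Weld metal: throat = 0.707×5 = 3.535 mm, L = 2×62 = 124 mm. φR_n = 0.75 × 0.6 × 480 × 3.535 × 124 = 94.7 kN.
Base metal shear (8 mm plate): yield φR_n = 1.0×0.6×300×8×124 = 178.6 kN; rupture φR_n = 0.75×0.6×450×8×124 = 200.9 kN; take 178.6 kN (yield).
Governing: min(94.7, 178.6) = 94.7 kN → weld metal.

94.7 kN (weld metal governs)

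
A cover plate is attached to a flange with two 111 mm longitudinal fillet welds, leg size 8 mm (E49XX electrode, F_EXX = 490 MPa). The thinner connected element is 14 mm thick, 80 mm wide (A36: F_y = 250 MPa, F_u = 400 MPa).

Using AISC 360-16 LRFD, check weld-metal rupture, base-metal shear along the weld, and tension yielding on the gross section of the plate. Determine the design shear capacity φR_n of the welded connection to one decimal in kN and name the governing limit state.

Weld metal: throat = 0.707×8 = 5.656 mm, L = 2×111 = 222 mm. φR_n = 0.75 × 0.6 × 490 × 5.656 × 222 = 276.9 kN.
Base metal shear (14 mm plate): yield φR_n = 1.0×0.6×250×14×222 = 466.2 kN; rupture φR_n = 0.75×0.6×400×14×222 = 559.4 kN; take 466.2 kN (yield).
Tension yield (gross): A_g = 80×14 = 1120 mm². φR_n = 0.90 × 250 × 1120 = 252.0 kN.
Governing: min(276.9, 466.2, 252.0) = 252.0 kN → gross-section yield.

252.0 kN (gross-section yield governs)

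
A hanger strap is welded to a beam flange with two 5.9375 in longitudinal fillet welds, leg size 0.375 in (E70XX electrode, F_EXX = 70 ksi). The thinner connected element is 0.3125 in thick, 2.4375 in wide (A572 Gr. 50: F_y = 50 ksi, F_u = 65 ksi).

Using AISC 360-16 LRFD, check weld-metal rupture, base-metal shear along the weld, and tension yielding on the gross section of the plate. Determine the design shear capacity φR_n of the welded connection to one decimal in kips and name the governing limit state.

34.3 kips (gross-section yield governs)

Weld metal: throat = 0.707×0.375 = 0.26513 in, L = 2×5.9375 = 11.875 in. φR_n = 0.75 × 0.6 × 70 × 0.26513 × 11.875 = 99.2 kips.
Base metal shear (0.3125 in plate): yield φR_n = 1.0×0.6×50×0.3125×11.875 = 111.3 kips; rupture φR_n = 0.75×0.6×65×0.3125×11.875 = 108.5 kips; take 108.5 kips (rupture).
Tension yield (gross): A_g = 2.4375×0.3125 = 0.76172 in². φR_n = 0.90 × 50 × 0.76172 = 34.3 kips.
Governing: min(99.2, 108.5, 34.3) = 34.3 kips → gross-section yield.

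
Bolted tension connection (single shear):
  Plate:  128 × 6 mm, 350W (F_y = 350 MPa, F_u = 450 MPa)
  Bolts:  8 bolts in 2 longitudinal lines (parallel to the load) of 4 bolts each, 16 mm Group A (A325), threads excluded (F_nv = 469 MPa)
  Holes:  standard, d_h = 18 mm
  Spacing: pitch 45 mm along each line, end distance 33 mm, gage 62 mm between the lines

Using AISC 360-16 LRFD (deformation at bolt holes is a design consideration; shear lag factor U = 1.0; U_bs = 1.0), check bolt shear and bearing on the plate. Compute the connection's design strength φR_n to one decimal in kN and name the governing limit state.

510.3 kN (bearing governs)

Bolt shear: A_b = π(16)²/4 = 201.06 mm². φR_n = 0.75 × 469 × 201.06 × 8 × 1 = 565.8 kN.
Bearing (6 mm plate, F_u = 450 MPa): end bolts L_c = 33 − 18/2 = 24, R_n = min(1.2×24×6×450, 2.4×16×6×450) = 77.76 kN/bolt; interior L_c = 45 − 18 = 27, R_n = 87.48 kN/bolt. φR_n = 0.75 × (2×77.76 + 6×87.48) = 510.3 kN.
Governing: min(565.8, 510.3) = 510.3 kN → bearing.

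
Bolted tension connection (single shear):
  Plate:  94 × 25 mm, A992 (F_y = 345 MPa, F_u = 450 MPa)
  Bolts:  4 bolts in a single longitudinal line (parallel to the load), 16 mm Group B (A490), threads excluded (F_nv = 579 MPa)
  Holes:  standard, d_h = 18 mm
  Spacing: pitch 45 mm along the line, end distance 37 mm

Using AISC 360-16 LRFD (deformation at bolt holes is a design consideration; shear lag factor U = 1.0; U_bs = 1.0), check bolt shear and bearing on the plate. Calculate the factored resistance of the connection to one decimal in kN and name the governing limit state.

Bolt shear: A_b = π(16)²/4 = 201.06 mm². φR_n = 0.75 × 579 × 201.06 × 4 × 1 = 349.2 kN.
Bearing (25 mm plate, F_u = 450 MPa): end bolts L_c = 37 − 18/2 = 28, R_n = min(1.2×28×25×450, 2.4×16×25×450) = 378 kN/bolt; interior L_c = 45 − 18 = 27, R_n = 364.5 kN/bolt. φR_n = 0.75 × (1×378 + 3×364.5) = 1103.6 kN.
Governing: min(349.2, 1103.6) = 349.2 kN → bolt shear.

349.2 kN (bolt shear governs)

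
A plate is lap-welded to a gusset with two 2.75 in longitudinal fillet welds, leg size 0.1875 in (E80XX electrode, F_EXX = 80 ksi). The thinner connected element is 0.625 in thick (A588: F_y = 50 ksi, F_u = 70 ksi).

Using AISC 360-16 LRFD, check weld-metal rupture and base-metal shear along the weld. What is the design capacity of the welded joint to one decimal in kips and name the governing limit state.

26.2 kips (weld metal governs)

Weld metal: throat = 0.707×0.1875 = 0.13256 in, L = 2×2.75 = 5.5 in. φR_n = 0.75 × 0.6 × 80 × 0.13256 × 5.5 = 26.2 kips.
Base metal shear (0.625 in plate): yield φR_n = 1.0×0.6×50×0.625×5.5 = 103.1 kips; rupture φR_n = 0.75×0.6×70×0.625×5.5 = 108.3 kips; take 103.1 kips (yield).
Governing: min(26.2, 103.1) = 26.2 kips → weld metal.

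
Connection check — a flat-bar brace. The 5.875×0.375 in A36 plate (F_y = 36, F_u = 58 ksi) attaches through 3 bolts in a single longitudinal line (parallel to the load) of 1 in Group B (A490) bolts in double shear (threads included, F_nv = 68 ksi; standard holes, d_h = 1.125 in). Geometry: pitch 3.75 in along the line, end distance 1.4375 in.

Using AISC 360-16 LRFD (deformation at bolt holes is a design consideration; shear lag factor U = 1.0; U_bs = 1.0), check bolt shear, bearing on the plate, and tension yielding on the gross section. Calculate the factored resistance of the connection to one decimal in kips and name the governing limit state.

71.4 kips (gross-section yield governs)

Bolt shear: A_b = π(1)²/4 = 0.7854 in². φR_n = 0.75 × 68 × 0.7854 × 3 × 2 = 240.3 kips.
Bearing (0.375 in plate, F_u = 58 ksi): end bolts L_c = 1.4375 − 1.125/2 = 0.875, R_n = min(1.2×0.875×0.375×58, 2.4×1×0.375×58) = 22.838 kips/bolt; interior L_c = 3.75 − 1.125 = 2.625, R_n = 52.2 kips/bolt. φR_n = 0.75 × (1×22.838 + 2×52.2) = 95.4 kips.
Tension yield (gross): A_g = 5.875×0.375 = 2.2031 in². φR_n = 0.90 × 36 × 2.2031 = 71.4 kips.
Governing: min(240.3, 95.4, 71.4) = 71.4 kips → gross-section yield.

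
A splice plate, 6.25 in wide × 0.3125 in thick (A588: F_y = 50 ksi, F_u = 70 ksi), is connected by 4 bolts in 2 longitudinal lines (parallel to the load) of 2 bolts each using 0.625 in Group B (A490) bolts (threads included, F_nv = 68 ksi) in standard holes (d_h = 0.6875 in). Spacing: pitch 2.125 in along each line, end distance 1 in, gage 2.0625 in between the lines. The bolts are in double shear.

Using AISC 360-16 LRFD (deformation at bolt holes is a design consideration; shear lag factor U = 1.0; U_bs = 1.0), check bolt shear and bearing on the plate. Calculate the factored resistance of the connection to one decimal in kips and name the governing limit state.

Bolt shear: A_b = π(0.625)²/4 = 0.3068 in². φR_n = 0.75 × 68 × 0.3068 × 4 × 2 = 125.2 kips.
Bearing (0.3125 in plate, F_u = 70 ksi): end bolts L_c = 1 − 0.6875/2 = 0.65625, R_n = min(1.2×0.65625×0.3125×70, 2.4×0.625×0.3125×70) = 17.227 kips/bolt; interior L_c = 2.125 − 0.6875 = 1.4375, R_n = 32.813 kips/bolt. φR_n = 0.75 × (2×17.227 + 2×32.813) = 75.1 kips.
Governing: min(125.2, 75.1) = 75.1 kips → bearing.

75.1 kips (bearing governs)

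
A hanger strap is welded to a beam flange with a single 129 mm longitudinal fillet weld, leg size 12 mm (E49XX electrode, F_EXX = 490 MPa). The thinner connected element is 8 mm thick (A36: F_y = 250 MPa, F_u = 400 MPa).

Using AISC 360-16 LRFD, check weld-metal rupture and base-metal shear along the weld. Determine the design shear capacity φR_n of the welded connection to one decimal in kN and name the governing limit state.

Weld metal: throat = 0.707×12 = 8.484 mm, L = 129 mm. φR_n = 0.75 × 0.6 × 490 × 8.484 × 129 = 241.3 kN.
Base metal shear (8 mm plate): yield φR_n = 1.0×0.6×250×8×129 = 154.8 kN; rupture φR_n = 0.75×0.6×400×8×129 = 185.8 kN; take 154.8 kN (yield).
Governing: min(241.3, 154.8) = 154.8 kN → base-metal shear.

154.8 kN (base-metal shear governs)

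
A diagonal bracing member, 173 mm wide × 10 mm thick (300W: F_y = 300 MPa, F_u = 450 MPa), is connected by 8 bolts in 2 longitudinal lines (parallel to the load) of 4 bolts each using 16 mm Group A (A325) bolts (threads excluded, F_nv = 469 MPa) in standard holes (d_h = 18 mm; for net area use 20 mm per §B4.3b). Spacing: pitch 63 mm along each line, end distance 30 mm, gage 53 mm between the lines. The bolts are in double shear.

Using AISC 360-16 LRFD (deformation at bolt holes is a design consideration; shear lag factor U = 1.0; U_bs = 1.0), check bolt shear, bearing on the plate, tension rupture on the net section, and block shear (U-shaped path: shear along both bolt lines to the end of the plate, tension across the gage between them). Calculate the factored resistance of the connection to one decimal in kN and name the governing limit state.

448.9 kN (net-section rupture governs)

Bolt shear: A_b = π(16)²/4 = 201.06 mm². φR_n = 0.75 × 469 × 201.06 × 8 × 2 = 1131.6 kN.
Bearing (10 mm plate, F_u = 450 MPa): end bolts L_c = 30 − 18/2 = 21, R_n = min(1.2×21×10×450, 2.4×16×10×450) = 113.4 kN/bolt; interior L_c = 63 − 18 = 45, R_n = 172.8 kN/bolt. φR_n = 0.75 × (2×113.4 + 6×172.8) = 947.7 kN.
Tension rupture (net): A_n = (173 − 2×20)×10 = 1330 mm² (U = 1.0, A_e = A_n). φR_n = 0.75 × 450 × 1330 = 448.9 kN.
Block shear: shear path 2×[30+3×63] = 2×219 mm, A_gv = 4380, A_nv = 2×(219 − 3.5×20)×10 = 2980 mm²; tension across gage: (53 − 1×20)×10 = 330 mm². R_n = min(0.6×450×2980, 0.6×300×4380) + 1.0×450×330 = min(804.6, 788.4) + 148.5 = 936.9 kN. φR_n = 0.75 × 936.9 = 702.7 kN.
Governing: min(1131.6, 947.7, 448.9, 702.7) = 448.9 kN → net-section rupture.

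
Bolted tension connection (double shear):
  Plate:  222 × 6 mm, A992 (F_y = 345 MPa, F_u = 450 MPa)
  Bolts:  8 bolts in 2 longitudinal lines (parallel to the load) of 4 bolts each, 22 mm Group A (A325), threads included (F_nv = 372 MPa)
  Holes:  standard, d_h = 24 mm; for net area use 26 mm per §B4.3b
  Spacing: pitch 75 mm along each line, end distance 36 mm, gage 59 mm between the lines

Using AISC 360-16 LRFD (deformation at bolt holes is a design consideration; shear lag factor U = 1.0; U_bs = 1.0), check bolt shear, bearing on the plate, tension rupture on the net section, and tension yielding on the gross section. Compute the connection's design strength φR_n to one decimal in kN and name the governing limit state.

344.3 kN (net-section rupture governs)

Bolt shear: A_b = π(22)²/4 = 380.13 mm². φR_n = 0.75 × 372 × 380.13 × 8 × 2 = 1696.9 kN.
Bearing (6 mm plate, F_u = 450 MPa): end bolts L_c = 36 − 24/2 = 24, R_n = min(1.2×24×6×450, 2.4×22×6×450) = 77.76 kN/bolt; interior L_c = 75 − 24 = 51, R_n = 142.56 kN/bolt. φR_n = 0.75 × (2×77.76 + 6×142.56) = 758.2 kN.
Tension rupture (net): A_n = (222 − 2×26)×6 = 1020 mm² (U = 1.0, A_e = A_n). φR_n = 0.75 × 450 × 1020 = 344.3 kN.
Tension yield (gross): A_g = 222×6 = 1332 mm². φR_n = 0.90 × 345 × 1332 = 413.6 kN.
Governing: min(1696.9, 758.2, 344.3, 413.6) = 344.3 kN → net-section rupture.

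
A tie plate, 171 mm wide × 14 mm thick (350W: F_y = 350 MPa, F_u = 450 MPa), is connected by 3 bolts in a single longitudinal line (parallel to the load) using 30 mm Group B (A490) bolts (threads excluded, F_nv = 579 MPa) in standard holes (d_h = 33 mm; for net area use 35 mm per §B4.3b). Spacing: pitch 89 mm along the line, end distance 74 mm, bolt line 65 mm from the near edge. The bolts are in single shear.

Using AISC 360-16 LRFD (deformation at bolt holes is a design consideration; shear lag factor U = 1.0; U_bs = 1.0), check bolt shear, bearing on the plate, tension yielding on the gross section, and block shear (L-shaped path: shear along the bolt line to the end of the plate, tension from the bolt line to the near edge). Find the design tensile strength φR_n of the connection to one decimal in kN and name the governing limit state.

Bolt shear: A_b = π(30)²/4 = 706.86 mm². φR_n = 0.75 × 579 × 706.86 × 3 × 1 = 920.9 kN.
Bearing (14 mm plate, F_u = 450 MPa): end bolts L_c = 74 − 33/2 = 57.5, R_n = min(1.2×57.5×14×450, 2.4×30×14×450) = 434.7 kN/bolt; interior L_c = 89 − 33 = 56, R_n = 423.36 kN/bolt. φR_n = 0.75 × (1×434.7 + 2×423.36) = 961.1 kN.
Tension yield (gross): A_g = 171×14 = 2394 mm². φR_n = 0.90 × 350 × 2394 = 754.1 kN.
Block shear: shear path 1×[74+2×89] = 1×252 mm, A_gv = 3528, A_nv = 1×(252 − 2.5×35)×14 = 2303 mm²; tension to near edge: (65 − 0.5×35)×14 = 665 mm². R_n = min(0.6×450×2303, 0.6×350×3528) + 1.0×450×665 = min(621.81, 740.88) + 299.25 = 921.06 kN. φR_n = 0.75 × 921.06 = 690.8 kN.
Governing: min(920.9, 961.1, 754.1, 690.8) = 690.8 kN → block shear.

690.8 kN (block shear governs)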